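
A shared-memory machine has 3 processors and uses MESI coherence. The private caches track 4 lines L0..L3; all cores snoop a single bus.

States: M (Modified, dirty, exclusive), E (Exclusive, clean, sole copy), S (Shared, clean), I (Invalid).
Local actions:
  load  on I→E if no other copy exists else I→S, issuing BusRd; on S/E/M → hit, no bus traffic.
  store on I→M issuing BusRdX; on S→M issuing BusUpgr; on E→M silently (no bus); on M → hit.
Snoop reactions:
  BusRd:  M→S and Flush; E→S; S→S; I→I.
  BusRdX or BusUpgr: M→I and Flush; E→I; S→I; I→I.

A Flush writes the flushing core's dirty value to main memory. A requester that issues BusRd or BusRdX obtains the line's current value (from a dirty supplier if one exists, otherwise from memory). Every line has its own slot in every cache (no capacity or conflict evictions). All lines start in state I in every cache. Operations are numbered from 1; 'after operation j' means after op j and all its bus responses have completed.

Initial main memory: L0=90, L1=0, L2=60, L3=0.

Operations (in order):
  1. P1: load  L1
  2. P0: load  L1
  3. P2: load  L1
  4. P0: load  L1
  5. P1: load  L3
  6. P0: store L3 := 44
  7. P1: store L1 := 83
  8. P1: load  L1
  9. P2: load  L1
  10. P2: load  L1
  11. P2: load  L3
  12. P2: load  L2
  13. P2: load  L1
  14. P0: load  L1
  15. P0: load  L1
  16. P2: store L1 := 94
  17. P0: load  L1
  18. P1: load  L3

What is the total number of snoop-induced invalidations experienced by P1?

invalidations = 2

  op1 P1: load  L1 → I/E/I on L1; bus BusRd; mem=0
  op2 P0: load  L1 → S/S/I on L1; bus BusRd; mem=0
  op3 P2: load  L1 → S/S/S on L1; bus BusRd; mem=0
  op4 P0: load  L1 → S/S/S on L1; bus (none); mem=0
  op5 P1: load  L3 → I/E/I on L3; bus BusRd; mem=0
  op6 P0: store L3 := 44 → M/I/I on L3; bus BusRdX; mem=0
  op7 P1: store L1 := 83 → I/M/I on L1; bus BusUpgr; mem=0
  op8 P1: load  L1 → I/M/I on L1; bus (none); mem=0
  op9 P2: load  L1 → I/S/S on L1; bus BusRd Flush; mem=83
  op10 P2: load  L1 → I/S/S on L1; bus (none); mem=83
  op11 P2: load  L3 → S/I/S on L3; bus BusRd Flush; mem=44
  op12 P2: load  L2 → I/I/E on L2; bus BusRd; mem=60
  op13 P2: load  L1 → I/S/S on L1; bus (none); mem=83
  op14 P0: load  L1 → S/S/S on L1; bus BusRd; mem=83
  op15 P0: load  L1 → S/S/S on L1; bus (none); mem=83
  op16 P2: store L1 := 94 → I/I/M on L1; bus BusUpgr; mem=83
  op17 P0: load  L1 → S/I/S on L1; bus BusRd Flush; mem=94
  op18 P1: load  L3 → S/S/S on L3; bus BusRd; mem=44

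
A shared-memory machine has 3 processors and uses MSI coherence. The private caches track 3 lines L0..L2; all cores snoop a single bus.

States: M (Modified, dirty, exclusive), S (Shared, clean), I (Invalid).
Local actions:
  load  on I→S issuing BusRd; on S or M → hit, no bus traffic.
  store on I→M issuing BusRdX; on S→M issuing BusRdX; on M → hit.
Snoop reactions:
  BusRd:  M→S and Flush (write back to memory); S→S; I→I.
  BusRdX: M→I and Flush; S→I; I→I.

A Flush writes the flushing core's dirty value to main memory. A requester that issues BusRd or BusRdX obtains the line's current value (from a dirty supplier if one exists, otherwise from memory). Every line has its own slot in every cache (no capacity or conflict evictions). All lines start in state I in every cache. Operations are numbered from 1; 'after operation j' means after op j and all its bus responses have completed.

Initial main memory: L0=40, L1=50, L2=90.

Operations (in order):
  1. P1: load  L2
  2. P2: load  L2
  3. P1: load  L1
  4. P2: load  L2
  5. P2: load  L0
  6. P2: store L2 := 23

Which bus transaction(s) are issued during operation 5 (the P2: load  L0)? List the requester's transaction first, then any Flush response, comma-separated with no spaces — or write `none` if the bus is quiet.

step 1: P1: load  L2  ⟶  ISI  (L2)  txn=BusRd  M[L2]=90
step 2: P2: load  L2  ⟶  ISS  (L2)  txn=BusRd  M[L2]=90
step 3: P1: load  L1  ⟶  ISI  (L1)  txn=BusRd  M[L1]=50
step 4: P2: load  L2  ⟶  ISS  (L2)  txn=∅  M[L2]=90
step 5: P2: load  L0  ⟶  IIS  (L0)  txn=BusRd  M[L0]=40
step 6: P2: store L2 := 23  ⟶  IIM  (L2)  txn=BusRdX  M[L2]=90

bus = BusRd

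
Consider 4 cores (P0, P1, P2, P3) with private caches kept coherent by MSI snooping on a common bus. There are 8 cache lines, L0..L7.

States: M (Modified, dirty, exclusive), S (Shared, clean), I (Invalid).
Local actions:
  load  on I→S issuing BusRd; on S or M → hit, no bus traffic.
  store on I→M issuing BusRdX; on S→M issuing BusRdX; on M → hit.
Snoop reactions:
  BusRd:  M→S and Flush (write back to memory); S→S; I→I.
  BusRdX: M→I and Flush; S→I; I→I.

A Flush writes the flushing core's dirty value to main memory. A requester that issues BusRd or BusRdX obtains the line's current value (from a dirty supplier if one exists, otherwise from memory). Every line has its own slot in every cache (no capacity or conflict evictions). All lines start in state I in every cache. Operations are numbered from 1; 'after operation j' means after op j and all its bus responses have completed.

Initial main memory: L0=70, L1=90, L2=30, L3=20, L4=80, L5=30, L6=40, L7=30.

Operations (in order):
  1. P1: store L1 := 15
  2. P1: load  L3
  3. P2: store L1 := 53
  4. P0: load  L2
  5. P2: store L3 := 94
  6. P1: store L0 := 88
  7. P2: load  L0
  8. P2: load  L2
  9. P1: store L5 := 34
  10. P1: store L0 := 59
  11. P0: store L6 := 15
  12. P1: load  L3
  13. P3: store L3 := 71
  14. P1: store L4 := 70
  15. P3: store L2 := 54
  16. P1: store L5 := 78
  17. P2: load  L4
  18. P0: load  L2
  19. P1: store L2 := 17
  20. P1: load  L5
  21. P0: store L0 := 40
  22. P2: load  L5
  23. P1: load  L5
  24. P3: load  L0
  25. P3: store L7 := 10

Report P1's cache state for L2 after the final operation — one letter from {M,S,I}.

state = M

[1] P1: store L1 := 15 | P0:I, P1:M(15), P2:I, P3:I | bus: BusRdX
[2] P1: load  L3 | P0:I, P1:S(20), P2:I, P3:I | bus: BusRd
[3] P2: store L1 := 53 | P0:I, P1:I, P2:M(53), P3:I | bus: BusRdX,Flush
[4] P0: load  L2 | P0:S(30), P1:I, P2:I, P3:I | bus: BusRd
[5] P2: store L3 := 94 | P0:I, P1:I, P2:M(94), P3:I | bus: BusRdX
[6] P1: store L0 := 88 | P0:I, P1:M(88), P2:I, P3:I | bus: BusRdX
[7] P2: load  L0 | P0:I, P1:S(88), P2:S(88), P3:I | bus: BusRd,Flush
[8] P2: load  L2 | P0:S(30), P1:I, P2:S(30), P3:I | bus: BusRd
[9] P1: store L5 := 34 | P0:I, P1:M(34), P2:I, P3:I | bus: BusRdX
[10] P1: store L0 := 59 | P0:I, P1:M(59), P2:I, P3:I | bus: BusRdX
[11] P0: store L6 := 15 | P0:M(15), P1:I, P2:I, P3:I | bus: BusRdX
[12] P1: load  L3 | P0:I, P1:S(94), P2:S(94), P3:I | bus: BusRd,Flush
[13] P3: store L3 := 71 | P0:I, P1:I, P2:I, P3:M(71) | bus: BusRdX
[14] P1: store L4 := 70 | P0:I, P1:M(70), P2:I, P3:I | bus: BusRdX
[15] P3: store L2 := 54 | P0:I, P1:I, P2:I, P3:M(54) | bus: BusRdX
[16] P1: store L5 := 78 | P0:I, P1:M(78), P2:I, P3:I | bus: none
[17] P2: load  L4 | P0:I, P1:S(70), P2:S(70), P3:I | bus: BusRd,Flush
[18] P0: load  L2 | P0:S(54), P1:I, P2:I, P3:S(54) | bus: BusRd,Flush
[19] P1: store L2 := 17 | P0:I, P1:M(17), P2:I, P3:I | bus: BusRdX
[20] P1: load  L5 | P0:I, P1:M(78), P2:I, P3:I | bus: none
[21] P0: store L0 := 40 | P0:M(40), P1:I, P2:I, P3:I | bus: BusRdX,Flush
[22] P2: load  L5 | P0:I, P1:S(78), P2:S(78), P3:I | bus: BusRd,Flush
[23] P1: load  L5 | P0:I, P1:S(78), P2:S(78), P3:I | bus: none
[24] P3: load  L0 | P0:S(40), P1:I, P2:I, P3:S(40) | bus: BusRd,Flush
[25] P3: store L7 := 10 | P0:I, P1:I, P2:I, P3:M(10) | bus: BusRdX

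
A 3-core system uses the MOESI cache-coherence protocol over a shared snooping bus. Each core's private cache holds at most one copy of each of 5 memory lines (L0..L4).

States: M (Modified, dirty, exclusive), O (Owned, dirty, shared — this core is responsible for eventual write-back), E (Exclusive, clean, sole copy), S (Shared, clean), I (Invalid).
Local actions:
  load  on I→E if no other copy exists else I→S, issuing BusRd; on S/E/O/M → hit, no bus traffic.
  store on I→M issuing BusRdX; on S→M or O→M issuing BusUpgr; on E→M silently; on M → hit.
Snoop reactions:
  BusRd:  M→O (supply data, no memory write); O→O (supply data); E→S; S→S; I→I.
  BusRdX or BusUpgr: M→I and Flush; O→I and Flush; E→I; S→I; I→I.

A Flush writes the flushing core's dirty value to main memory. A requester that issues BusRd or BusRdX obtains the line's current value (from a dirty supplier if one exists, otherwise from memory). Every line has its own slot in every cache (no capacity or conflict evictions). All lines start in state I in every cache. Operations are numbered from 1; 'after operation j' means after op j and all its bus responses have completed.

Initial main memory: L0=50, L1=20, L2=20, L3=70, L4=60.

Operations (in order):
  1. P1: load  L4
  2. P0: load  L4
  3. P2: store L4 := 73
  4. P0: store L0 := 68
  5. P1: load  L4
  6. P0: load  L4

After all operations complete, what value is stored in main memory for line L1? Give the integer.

memory[L1] = 20

[1] P1: load  L4 | P0:I, P1:E(60), P2:I | bus: BusRd
[2] P0: load  L4 | P0:S(60), P1:S(60), P2:I | bus: BusRd
[3] P2: store L4 := 73 | P0:I, P1:I, P2:M(73) | bus: BusRdX
[4] P0: store L0 := 68 | P0:M(68), P1:I, P2:I | bus: BusRdX
[5] P1: load  L4 | P0:I, P1:S(73), P2:O(73) | bus: BusRd
[6] P0: load  L4 | P0:S(73), P1:S(73), P2:O(73) | bus: BusRd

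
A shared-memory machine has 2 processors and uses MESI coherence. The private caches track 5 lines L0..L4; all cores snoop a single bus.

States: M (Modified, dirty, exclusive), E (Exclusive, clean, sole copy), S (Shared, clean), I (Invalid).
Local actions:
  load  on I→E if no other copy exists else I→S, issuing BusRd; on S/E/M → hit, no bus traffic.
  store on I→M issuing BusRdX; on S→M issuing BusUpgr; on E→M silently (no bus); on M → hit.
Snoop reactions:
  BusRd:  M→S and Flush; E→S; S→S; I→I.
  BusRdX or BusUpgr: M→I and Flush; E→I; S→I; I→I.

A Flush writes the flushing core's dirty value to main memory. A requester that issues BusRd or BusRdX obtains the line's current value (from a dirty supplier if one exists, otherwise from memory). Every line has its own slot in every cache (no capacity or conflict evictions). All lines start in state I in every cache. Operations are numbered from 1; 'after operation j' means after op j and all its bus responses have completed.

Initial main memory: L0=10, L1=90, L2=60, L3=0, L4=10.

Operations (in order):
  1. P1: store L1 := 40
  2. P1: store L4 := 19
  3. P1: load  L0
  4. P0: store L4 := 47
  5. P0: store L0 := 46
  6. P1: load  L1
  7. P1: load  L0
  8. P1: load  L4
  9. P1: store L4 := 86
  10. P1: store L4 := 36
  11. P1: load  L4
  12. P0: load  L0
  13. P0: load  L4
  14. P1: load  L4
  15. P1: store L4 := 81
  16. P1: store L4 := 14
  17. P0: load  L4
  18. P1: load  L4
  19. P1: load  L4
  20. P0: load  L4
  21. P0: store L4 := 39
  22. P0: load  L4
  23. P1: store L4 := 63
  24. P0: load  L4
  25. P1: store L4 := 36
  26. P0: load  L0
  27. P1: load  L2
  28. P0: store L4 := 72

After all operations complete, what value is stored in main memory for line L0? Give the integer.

[1] P1: store L1 := 40 | P0:I, P1:M(40) | bus: BusRdX
[2] P1: store L4 := 19 | P0:I, P1:M(19) | bus: BusRdX
[3] P1: load  L0 | P0:I, P1:E(10) | bus: BusRd
[4] P0: store L4 := 47 | P0:M(47), P1:I | bus: BusRdX,Flush
[5] P0: store L0 := 46 | P0:M(46), P1:I | bus: BusRdX
[6] P1: load  L1 | P0:I, P1:M(40) | bus: none
[7] P1: load  L0 | P0:S(46), P1:S(46) | bus: BusRd,Flush
[8] P1: load  L4 | P0:S(47), P1:S(47) | bus: BusRd,Flush
[9] P1: store L4 := 86 | P0:I, P1:M(86) | bus: BusUpgr
[10] P1: store L4 := 36 | P0:I, P1:M(36) | bus: none
[11] P1: load  L4 | P0:I, P1:M(36) | bus: none
[12] P0: load  L0 | P0:S(46), P1:S(46) | bus: none
[13] P0: load  L4 | P0:S(36), P1:S(36) | bus: BusRd,Flush
[14] P1: load  L4 | P0:S(36), P1:S(36) | bus: none
[15] P1: store L4 := 81 | P0:I, P1:M(81) | bus: BusUpgr
[16] P1: store L4 := 14 | P0:I, P1:M(14) | bus: none
[17] P0: load  L4 | P0:S(14), P1:S(14) | bus: BusRd,Flush
[18] P1: load  L4 | P0:S(14), P1:S(14) | bus: none
[19] P1: load  L4 | P0:S(14), P1:S(14) | bus: none
[20] P0: load  L4 | P0:S(14), P1:S(14) | bus: none
[21] P0: store L4 := 39 | P0:M(39), P1:I | bus: BusUpgr
[22] P0: load  L4 | P0:M(39), P1:I | bus: none
[23] P1: store L4 := 63 | P0:I, P1:M(63) | bus: BusRdX,Flush
[24] P0: load  L4 | P0:S(63), P1:S(63) | bus: BusRd,Flush
[25] P1: store L4 := 36 | P0:I, P1:M(36) | bus: BusUpgr
[26] P0: load  L0 | P0:S(46), P1:S(46) | bus: none
[27] P1: load  L2 | P0:I, P1:E(60) | bus: BusRd
[28] P0: store L4 := 72 | P0:M(72), P1:I | bus: BusRdX,Flush

memory[L0] = 46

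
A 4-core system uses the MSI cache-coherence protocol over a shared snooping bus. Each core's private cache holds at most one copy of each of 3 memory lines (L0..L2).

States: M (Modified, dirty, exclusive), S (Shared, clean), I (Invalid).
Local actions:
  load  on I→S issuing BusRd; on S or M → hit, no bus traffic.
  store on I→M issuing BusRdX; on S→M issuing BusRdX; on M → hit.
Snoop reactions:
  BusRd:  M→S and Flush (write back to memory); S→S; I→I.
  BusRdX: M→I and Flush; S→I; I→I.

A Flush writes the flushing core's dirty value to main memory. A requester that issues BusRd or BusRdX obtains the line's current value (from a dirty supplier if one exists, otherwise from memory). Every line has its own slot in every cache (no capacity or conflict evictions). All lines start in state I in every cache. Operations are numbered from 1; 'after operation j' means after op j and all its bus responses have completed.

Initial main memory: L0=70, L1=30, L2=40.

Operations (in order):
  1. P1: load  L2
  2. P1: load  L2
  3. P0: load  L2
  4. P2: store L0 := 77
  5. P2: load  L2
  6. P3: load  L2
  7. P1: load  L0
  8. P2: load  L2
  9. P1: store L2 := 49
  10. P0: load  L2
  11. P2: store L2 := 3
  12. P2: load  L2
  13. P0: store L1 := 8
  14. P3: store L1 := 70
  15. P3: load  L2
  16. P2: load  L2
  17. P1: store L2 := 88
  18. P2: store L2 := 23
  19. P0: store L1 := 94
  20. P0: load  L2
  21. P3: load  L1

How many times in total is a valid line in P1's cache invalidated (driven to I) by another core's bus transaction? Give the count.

invalidations = 2

[1] P1: load  L2 | P0:I, P1:S(40), P2:I, P3:I | bus: BusRd
[2] P1: load  L2 | P0:I, P1:S(40), P2:I, P3:I | bus: none
[3] P0: load  L2 | P0:S(40), P1:S(40), P2:I, P3:I | bus: BusRd
[4] P2: store L0 := 77 | P0:I, P1:I, P2:M(77), P3:I | bus: BusRdX
[5] P2: load  L2 | P0:S(40), P1:S(40), P2:S(40), P3:I | bus: BusRd
[6] P3: load  L2 | P0:S(40), P1:S(40), P2:S(40), P3:S(40) | bus: BusRd
[7] P1: load  L0 | P0:I, P1:S(77), P2:S(77), P3:I | bus: BusRd,Flush
[8] P2: load  L2 | P0:S(40), P1:S(40), P2:S(40), P3:S(40) | bus: none
[9] P1: store L2 := 49 | P0:I, P1:M(49), P2:I, P3:I | bus: BusRdX
[10] P0: load  L2 | P0:S(49), P1:S(49), P2:I, P3:I | bus: BusRd,Flush
[11] P2: store L2 := 3 | P0:I, P1:I, P2:M(3), P3:I | bus: BusRdX
[12] P2: load  L2 | P0:I, P1:I, P2:M(3), P3:I | bus: none
[13] P0: store L1 := 8 | P0:M(8), P1:I, P2:I, P3:I | bus: BusRdX
[14] P3: store L1 := 70 | P0:I, P1:I, P2:I, P3:M(70) | bus: BusRdX,Flush
[15] P3: load  L2 | P0:I, P1:I, P2:S(3), P3:S(3) | bus: BusRd,Flush
[16] P2: load  L2 | P0:I, P1:I, P2:S(3), P3:S(3) | bus: none
[17] P1: store L2 := 88 | P0:I, P1:M(88), P2:I, P3:I | bus: BusRdX
[18] P2: store L2 := 23 | P0:I, P1:I, P2:M(23), P3:I | bus: BusRdX,Flush
[19] P0: store L1 := 94 | P0:M(94), P1:I, P2:I, P3:I | bus: BusRdX,Flush
[20] P0: load  L2 | P0:S(23), P1:I, P2:S(23), P3:I | bus: BusRd,Flush
[21] P3: load  L1 | P0:S(94), P1:I, P2:I, P3:S(94) | bus: BusRd,Flush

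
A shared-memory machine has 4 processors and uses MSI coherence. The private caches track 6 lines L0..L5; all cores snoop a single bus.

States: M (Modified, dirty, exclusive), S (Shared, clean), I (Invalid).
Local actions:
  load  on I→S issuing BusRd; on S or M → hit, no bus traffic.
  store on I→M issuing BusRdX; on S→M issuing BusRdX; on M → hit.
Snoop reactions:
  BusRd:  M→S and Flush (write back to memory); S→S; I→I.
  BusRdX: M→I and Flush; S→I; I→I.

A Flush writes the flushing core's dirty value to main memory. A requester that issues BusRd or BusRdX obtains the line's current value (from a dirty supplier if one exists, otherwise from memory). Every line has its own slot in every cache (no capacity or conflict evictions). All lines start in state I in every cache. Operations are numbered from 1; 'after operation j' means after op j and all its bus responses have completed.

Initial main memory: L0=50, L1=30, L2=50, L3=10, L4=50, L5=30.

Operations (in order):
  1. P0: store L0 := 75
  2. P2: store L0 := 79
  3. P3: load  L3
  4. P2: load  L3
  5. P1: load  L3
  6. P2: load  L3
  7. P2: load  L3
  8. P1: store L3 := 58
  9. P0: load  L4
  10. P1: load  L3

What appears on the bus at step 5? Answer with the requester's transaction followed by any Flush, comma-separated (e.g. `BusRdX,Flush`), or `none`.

bus = BusRd

  op1 P0: store L0 := 75 → M/I/I/I on L0; bus BusRdX; mem=50
  op2 P2: store L0 := 79 → I/I/M/I on L0; bus BusRdX Flush; mem=75
  op3 P3: load  L3 → I/I/I/S on L3; bus BusRd; mem=10
  op4 P2: load  L3 → I/I/S/S on L3; bus BusRd; mem=10
  op5 P1: load  L3 → I/S/S/S on L3; bus BusRd; mem=10
  op6 P2: load  L3 → I/S/S/S on L3; bus (none); mem=10
  op7 P2: load  L3 → I/S/S/S on L3; bus (none); mem=10
  op8 P1: store L3 := 58 → I/M/I/I on L3; bus BusRdX; mem=10
  op9 P0: load  L4 → S/I/I/I on L4; bus BusRd; mem=50
  op10 P1: load  L3 → I/M/I/I on L3; bus (none); mem=10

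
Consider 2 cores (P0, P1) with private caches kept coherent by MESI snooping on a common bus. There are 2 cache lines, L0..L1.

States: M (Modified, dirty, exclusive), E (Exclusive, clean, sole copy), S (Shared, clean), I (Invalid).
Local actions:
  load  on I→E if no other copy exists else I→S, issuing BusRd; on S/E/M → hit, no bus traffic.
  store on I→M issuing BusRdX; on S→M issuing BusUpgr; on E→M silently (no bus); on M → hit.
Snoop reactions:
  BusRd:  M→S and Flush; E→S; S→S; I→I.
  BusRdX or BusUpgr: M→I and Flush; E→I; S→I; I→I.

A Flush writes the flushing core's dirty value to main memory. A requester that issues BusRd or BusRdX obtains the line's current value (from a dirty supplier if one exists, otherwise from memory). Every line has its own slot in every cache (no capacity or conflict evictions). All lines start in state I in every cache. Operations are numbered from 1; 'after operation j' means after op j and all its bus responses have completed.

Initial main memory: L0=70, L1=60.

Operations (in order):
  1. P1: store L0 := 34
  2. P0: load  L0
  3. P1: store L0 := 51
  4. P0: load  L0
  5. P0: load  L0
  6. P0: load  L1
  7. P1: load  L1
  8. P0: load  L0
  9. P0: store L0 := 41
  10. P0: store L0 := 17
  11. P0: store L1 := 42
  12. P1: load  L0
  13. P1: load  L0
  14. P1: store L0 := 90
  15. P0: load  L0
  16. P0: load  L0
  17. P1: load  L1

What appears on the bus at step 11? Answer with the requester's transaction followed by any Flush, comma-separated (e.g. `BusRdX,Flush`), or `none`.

bus = BusUpgr

1. P1: store L0 := 34  bus=[BusRdX]  L0: P0=I P1=M  mem[L0]=70
2. P0: load  L0  bus=[BusRd,Flush]  L0: P0=S P1=S  mem[L0]=34
3. P1: store L0 := 51  bus=[BusUpgr]  L0: P0=I P1=M  mem[L0]=34
4. P0: load  L0  bus=[BusRd,Flush]  L0: P0=S P1=S  mem[L0]=51
5. P0: load  L0  bus=[-]  L0: P0=S P1=S  mem[L0]=51
6. P0: load  L1  bus=[BusRd]  L1: P0=E P1=I  mem[L1]=60
7. P1: load  L1  bus=[BusRd]  L1: P0=S P1=S  mem[L1]=60
8. P0: load  L0  bus=[-]  L0: P0=S P1=S  mem[L0]=51
9. P0: store L0 := 41  bus=[BusUpgr]  L0: P0=M P1=I  mem[L0]=51
10. P0: store L0 := 17  bus=[-]  L0: P0=M P1=I  mem[L0]=51
11. P0: store L1 := 42  bus=[BusUpgr]  L1: P0=M P1=I  mem[L1]=60
12. P1: load  L0  bus=[BusRd,Flush]  L0: P0=S P1=S  mem[L0]=17
13. P1: load  L0  bus=[-]  L0: P0=S P1=S  mem[L0]=17
14. P1: store L0 := 90  bus=[BusUpgr]  L0: P0=I P1=M  mem[L0]=17
15. P0: load  L0  bus=[BusRd,Flush]  L0: P0=S P1=S  mem[L0]=90
16. P0: load  L0  bus=[-]  L0: P0=S P1=S  mem[L0]=90
17. P1: load  L1  bus=[BusRd,Flush]  L1: P0=S P1=S  mem[L1]=42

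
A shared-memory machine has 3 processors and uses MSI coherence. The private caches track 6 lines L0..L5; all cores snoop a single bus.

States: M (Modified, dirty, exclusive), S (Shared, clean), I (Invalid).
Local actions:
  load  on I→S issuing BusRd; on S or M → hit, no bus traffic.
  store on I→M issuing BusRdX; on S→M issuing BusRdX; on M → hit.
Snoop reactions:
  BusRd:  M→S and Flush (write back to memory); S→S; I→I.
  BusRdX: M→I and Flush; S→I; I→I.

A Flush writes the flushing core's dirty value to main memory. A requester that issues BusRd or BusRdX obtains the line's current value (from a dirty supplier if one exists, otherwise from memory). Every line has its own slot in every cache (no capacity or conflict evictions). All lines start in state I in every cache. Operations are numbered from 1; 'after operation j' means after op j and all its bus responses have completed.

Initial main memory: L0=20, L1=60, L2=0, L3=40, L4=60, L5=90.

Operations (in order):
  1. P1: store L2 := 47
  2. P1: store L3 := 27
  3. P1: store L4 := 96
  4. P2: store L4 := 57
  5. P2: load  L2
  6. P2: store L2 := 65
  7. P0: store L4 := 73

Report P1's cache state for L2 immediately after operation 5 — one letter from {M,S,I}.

state = S

  op1 P1: store L2 := 47 → I/M/I on L2; bus BusRdX; mem=0
  op2 P1: store L3 := 27 → I/M/I on L3; bus BusRdX; mem=40
  op3 P1: store L4 := 96 → I/M/I on L4; bus BusRdX; mem=60
  op4 P2: store L4 := 57 → I/I/M on L4; bus BusRdX Flush; mem=96
  op5 P2: load  L2 → I/S/S on L2; bus BusRd Flush; mem=47
  op6 P2: store L2 := 65 → I/I/M on L2; bus BusRdX; mem=47
  op7 P0: store L4 := 73 → M/I/I on L4; bus BusRdX Flush; mem=57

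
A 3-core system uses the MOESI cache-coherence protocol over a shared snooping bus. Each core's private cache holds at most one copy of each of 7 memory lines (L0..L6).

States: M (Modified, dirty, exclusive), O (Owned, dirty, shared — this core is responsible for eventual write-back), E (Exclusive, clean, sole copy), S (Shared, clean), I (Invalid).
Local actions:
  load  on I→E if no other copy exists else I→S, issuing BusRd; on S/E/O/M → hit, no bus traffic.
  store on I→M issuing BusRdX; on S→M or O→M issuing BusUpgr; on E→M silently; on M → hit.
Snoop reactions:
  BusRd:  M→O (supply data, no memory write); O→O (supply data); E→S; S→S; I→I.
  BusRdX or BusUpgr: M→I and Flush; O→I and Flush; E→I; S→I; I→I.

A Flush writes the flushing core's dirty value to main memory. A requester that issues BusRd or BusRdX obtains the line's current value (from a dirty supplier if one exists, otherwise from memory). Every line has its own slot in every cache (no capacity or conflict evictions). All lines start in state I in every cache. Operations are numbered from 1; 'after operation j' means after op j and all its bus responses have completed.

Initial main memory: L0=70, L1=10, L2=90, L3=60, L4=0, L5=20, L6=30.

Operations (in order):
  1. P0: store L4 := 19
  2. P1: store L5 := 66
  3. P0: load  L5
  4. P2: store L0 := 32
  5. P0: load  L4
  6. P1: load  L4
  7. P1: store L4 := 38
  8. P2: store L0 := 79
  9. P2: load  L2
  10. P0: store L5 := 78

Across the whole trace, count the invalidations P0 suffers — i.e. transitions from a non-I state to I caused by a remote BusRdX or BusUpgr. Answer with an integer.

1. P0: store L4 := 19  bus=[BusRdX]  L4: P0=M P1=I P2=I  mem[L4]=0
2. P1: store L5 := 66  bus=[BusRdX]  L5: P0=I P1=M P2=I  mem[L5]=20
3. P0: load  L5  bus=[BusRd]  L5: P0=S P1=O P2=I  mem[L5]=20
4. P2: store L0 := 32  bus=[BusRdX]  L0: P0=I P1=I P2=M  mem[L0]=70
5. P0: load  L4  bus=[-]  L4: P0=M P1=I P2=I  mem[L4]=0
6. P1: load  L4  bus=[BusRd]  L4: P0=O P1=S P2=I  mem[L4]=0
7. P1: store L4 := 38  bus=[BusUpgr,Flush]  L4: P0=I P1=M P2=I  mem[L4]=19
8. P2: store L0 := 79  bus=[-]  L0: P0=I P1=I P2=M  mem[L0]=70
9. P2: load  L2  bus=[BusRd]  L2: P0=I P1=I P2=E  mem[L2]=90
10. P0: store L5 := 78  bus=[BusUpgr,Flush]  L5: P0=M P1=I P2=I  mem[L5]=66

invalidations = 1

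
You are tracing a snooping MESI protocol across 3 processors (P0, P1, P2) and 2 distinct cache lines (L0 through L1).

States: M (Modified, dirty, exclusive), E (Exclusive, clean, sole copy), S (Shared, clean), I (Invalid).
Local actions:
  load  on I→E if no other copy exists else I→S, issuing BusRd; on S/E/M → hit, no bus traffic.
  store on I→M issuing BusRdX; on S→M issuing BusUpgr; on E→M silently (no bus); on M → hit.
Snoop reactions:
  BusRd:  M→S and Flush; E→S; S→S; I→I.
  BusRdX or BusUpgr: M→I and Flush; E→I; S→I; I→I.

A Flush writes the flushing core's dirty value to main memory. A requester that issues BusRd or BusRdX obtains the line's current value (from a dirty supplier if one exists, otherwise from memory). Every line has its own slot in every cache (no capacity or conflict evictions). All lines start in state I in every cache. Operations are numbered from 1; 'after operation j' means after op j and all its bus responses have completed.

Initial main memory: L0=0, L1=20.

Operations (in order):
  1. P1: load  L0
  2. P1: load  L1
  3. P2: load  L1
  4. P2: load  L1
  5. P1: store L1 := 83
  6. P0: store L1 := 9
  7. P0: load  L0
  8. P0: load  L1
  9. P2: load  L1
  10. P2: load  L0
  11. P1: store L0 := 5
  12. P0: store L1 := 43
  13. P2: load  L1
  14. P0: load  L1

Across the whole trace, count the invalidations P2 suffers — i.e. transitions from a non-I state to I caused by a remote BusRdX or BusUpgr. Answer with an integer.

step 1: P1: load  L0  ⟶  IEI  (L0)  txn=BusRd  M[L0]=0
step 2: P1: load  L1  ⟶  IEI  (L1)  txn=BusRd  M[L1]=20
step 3: P2: load  L1  ⟶  ISS  (L1)  txn=BusRd  M[L1]=20
step 4: P2: load  L1  ⟶  ISS  (L1)  txn=∅  M[L1]=20
step 5: P1: store L1 := 83  ⟶  IMI  (L1)  txn=BusUpgr  M[L1]=20
step 6: P0: store L1 := 9  ⟶  MII  (L1)  txn=BusRdX+Flush  M[L1]=83
step 7: P0: load  L0  ⟶  SSI  (L0)  txn=BusRd  M[L0]=0
step 8: P0: load  L1  ⟶  MII  (L1)  txn=∅  M[L1]=83
step 9: P2: load  L1  ⟶  SIS  (L1)  txn=BusRd+Flush  M[L1]=9
step 10: P2: load  L0  ⟶  SSS  (L0)  txn=BusRd  M[L0]=0
step 11: P1: store L0 := 5  ⟶  IMI  (L0)  txn=BusUpgr  M[L0]=0
step 12: P0: store L1 := 43  ⟶  MII  (L1)  txn=BusUpgr  M[L1]=9
step 13: P2: load  L1  ⟶  SIS  (L1)  txn=BusRd+Flush  M[L1]=43
step 14: P0: load  L1  ⟶  SIS  (L1)  txn=∅  M[L1]=43

invalidations = 3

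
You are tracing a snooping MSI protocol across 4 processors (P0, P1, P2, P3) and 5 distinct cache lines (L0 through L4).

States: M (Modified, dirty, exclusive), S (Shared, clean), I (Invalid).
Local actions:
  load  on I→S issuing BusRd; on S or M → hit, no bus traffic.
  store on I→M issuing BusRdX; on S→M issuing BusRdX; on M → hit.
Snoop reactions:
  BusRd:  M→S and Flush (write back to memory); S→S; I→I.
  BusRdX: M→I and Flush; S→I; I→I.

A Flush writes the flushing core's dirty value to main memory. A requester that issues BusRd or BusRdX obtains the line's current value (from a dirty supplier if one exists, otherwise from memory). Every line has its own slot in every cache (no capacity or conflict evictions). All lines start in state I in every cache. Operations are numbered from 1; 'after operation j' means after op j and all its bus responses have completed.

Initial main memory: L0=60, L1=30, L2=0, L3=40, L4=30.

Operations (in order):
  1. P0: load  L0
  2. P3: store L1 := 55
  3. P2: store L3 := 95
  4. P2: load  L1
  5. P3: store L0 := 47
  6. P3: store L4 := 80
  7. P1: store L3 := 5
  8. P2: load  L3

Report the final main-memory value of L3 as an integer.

[1] P0: load  L0 | P0:S(60), P1:I, P2:I, P3:I | bus: BusRd
[2] P3: store L1 := 55 | P0:I, P1:I, P2:I, P3:M(55) | bus: BusRdX
[3] P2: store L3 := 95 | P0:I, P1:I, P2:M(95), P3:I | bus: BusRdX
[4] P2: load  L1 | P0:I, P1:I, P2:S(55), P3:S(55) | bus: BusRd,Flush
[5] P3: store L0 := 47 | P0:I, P1:I, P2:I, P3:M(47) | bus: BusRdX
[6] P3: store L4 := 80 | P0:I, P1:I, P2:I, P3:M(80) | bus: BusRdX
[7] P1: store L3 := 5 | P0:I, P1:M(5), P2:I, P3:I | bus: BusRdX,Flush
[8] P2: load  L3 | P0:I, P1:S(5), P2:S(5), P3:I | bus: BusRd,Flush

memory[L3] = 5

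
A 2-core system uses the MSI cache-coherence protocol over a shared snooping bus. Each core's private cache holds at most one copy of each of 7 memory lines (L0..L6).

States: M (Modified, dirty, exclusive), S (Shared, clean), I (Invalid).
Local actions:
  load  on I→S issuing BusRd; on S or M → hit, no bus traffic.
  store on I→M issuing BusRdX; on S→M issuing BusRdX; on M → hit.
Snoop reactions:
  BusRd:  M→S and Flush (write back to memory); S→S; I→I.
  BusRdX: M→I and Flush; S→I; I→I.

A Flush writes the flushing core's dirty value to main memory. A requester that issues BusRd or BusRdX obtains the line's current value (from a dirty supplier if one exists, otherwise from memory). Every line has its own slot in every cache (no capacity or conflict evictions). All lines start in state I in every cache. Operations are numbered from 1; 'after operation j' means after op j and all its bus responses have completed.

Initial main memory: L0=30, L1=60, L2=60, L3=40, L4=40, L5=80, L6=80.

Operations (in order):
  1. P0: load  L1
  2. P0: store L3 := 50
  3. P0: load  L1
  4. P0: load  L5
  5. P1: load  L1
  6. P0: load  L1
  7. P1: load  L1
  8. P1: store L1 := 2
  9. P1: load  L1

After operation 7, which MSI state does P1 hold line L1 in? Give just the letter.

step 1: P0: load  L1  ⟶  SI  (L1)  txn=BusRd  M[L1]=60
step 2: P0: store L3 := 50  ⟶  MI  (L3)  txn=BusRdX  M[L3]=40
step 3: P0: load  L1  ⟶  SI  (L1)  txn=∅  M[L1]=60
step 4: P0: load  L5  ⟶  SI  (L5)  txn=BusRd  M[L5]=80
step 5: P1: load  L1  ⟶  SS  (L1)  txn=BusRd  M[L1]=60
step 6: P0: load  L1  ⟶  SS  (L1)  txn=∅  M[L1]=60
step 7: P1: load  L1  ⟶  SS  (L1)  txn=∅  M[L1]=60
step 8: P1: store L1 := 2  ⟶  IM  (L1)  txn=BusRdX  M[L1]=60
step 9: P1: load  L1  ⟶  IM  (L1)  txn=∅  M[L1]=60

state = S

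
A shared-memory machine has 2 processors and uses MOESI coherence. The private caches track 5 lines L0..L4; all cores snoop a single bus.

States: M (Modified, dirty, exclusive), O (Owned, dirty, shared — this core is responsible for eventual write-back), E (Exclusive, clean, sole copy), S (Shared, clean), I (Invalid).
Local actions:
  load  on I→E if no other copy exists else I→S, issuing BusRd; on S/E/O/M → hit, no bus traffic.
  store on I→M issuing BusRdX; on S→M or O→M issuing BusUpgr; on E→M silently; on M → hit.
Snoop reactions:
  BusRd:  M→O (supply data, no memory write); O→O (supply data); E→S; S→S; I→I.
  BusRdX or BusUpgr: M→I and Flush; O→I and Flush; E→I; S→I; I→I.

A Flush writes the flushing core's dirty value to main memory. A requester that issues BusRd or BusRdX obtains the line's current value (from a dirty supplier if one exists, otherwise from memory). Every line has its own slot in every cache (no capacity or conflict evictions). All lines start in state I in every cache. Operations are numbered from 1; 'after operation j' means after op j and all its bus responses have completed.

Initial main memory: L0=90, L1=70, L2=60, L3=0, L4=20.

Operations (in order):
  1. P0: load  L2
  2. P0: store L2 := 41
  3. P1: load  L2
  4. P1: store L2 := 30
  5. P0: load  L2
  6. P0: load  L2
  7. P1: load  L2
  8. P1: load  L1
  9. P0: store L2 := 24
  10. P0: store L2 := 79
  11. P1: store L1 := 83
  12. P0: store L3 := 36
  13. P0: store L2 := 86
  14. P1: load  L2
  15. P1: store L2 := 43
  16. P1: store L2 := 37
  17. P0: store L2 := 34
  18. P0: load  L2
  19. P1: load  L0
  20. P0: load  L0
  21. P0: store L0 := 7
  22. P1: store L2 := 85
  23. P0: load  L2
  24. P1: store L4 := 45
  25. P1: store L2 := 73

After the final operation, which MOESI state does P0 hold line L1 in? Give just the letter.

  op1 P0: load  L2 → E/I on L2; bus BusRd; mem=60
  op2 P0: store L2 := 41 → M/I on L2; bus (none); mem=60
  op3 P1: load  L2 → O/S on L2; bus BusRd; mem=60
  op4 P1: store L2 := 30 → I/M on L2; bus BusUpgr Flush; mem=41
  op5 P0: load  L2 → S/O on L2; bus BusRd; mem=41
  op6 P0: load  L2 → S/O on L2; bus (none); mem=41
  op7 P1: load  L2 → S/O on L2; bus (none); mem=41
  op8 P1: load  L1 → I/E on L1; bus BusRd; mem=70
  op9 P0: store L2 := 24 → M/I on L2; bus BusUpgr Flush; mem=30
  op10 P0: store L2 := 79 → M/I on L2; bus (none); mem=30
  op11 P1: store L1 := 83 → I/M on L1; bus (none); mem=70
  op12 P0: store L3 := 36 → M/I on L3; bus BusRdX; mem=0
  op13 P0: store L2 := 86 → M/I on L2; bus (none); mem=30
  op14 P1: load  L2 → O/S on L2; bus BusRd; mem=30
  op15 P1: store L2 := 43 → I/M on L2; bus BusUpgr Flush; mem=86
  op16 P1: store L2 := 37 → I/M on L2; bus (none); mem=86
  op17 P0: store L2 := 34 → M/I on L2; bus BusRdX Flush; mem=37
  op18 P0: load  L2 → M/I on L2; bus (none); mem=37
  op19 P1: load  L0 → I/E on L0; bus BusRd; mem=90
  op20 P0: load  L0 → S/S on L0; bus BusRd; mem=90
  op21 P0: store L0 := 7 → M/I on L0; bus BusUpgr; mem=90
  op22 P1: store L2 := 85 → I/M on L2; bus BusRdX Flush; mem=34
  op23 P0: load  L2 → S/O on L2; bus BusRd; mem=34
  op24 P1: store L4 := 45 → I/M on L4; bus BusRdX; mem=20
  op25 P1: store L2 := 73 → I/M on L2; bus BusUpgr; mem=34

state = I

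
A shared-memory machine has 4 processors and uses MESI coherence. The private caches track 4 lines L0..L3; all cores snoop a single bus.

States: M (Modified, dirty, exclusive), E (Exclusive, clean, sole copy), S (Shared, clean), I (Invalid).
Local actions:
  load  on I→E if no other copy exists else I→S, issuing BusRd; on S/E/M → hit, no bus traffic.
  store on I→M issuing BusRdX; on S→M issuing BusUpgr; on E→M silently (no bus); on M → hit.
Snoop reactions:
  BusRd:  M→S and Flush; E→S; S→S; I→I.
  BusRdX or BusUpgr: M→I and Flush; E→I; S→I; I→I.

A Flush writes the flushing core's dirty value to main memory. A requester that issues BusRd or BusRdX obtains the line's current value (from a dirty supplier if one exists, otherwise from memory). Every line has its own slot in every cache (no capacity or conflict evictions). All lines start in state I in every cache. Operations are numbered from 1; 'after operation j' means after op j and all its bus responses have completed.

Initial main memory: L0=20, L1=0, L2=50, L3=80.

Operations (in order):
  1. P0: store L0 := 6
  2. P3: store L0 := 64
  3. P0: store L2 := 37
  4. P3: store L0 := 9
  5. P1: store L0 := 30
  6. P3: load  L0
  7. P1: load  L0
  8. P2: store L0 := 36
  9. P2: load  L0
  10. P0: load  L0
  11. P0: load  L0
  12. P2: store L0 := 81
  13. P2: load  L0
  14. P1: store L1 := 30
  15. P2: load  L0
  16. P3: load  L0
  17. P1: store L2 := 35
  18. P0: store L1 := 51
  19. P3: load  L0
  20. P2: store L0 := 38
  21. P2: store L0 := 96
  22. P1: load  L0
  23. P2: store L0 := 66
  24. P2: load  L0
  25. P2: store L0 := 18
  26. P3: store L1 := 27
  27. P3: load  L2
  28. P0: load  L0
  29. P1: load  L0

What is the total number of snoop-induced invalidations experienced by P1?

invalidations = 3

[1] P0: store L0 := 6 | P0:M(6), P1:I, P2:I, P3:I | bus: BusRdX
[2] P3: store L0 := 64 | P0:I, P1:I, P2:I, P3:M(64) | bus: BusRdX,Flush
[3] P0: store L2 := 37 | P0:M(37), P1:I, P2:I, P3:I | bus: BusRdX
[4] P3: store L0 := 9 | P0:I, P1:I, P2:I, P3:M(9) | bus: none
[5] P1: store L0 := 30 | P0:I, P1:M(30), P2:I, P3:I | bus: BusRdX,Flush
[6] P3: load  L0 | P0:I, P1:S(30), P2:I, P3:S(30) | bus: BusRd,Flush
[7] P1: load  L0 | P0:I, P1:S(30), P2:I, P3:S(30) | bus: none
[8] P2: store L0 := 36 | P0:I, P1:I, P2:M(36), P3:I | bus: BusRdX
[9] P2: load  L0 | P0:I, P1:I, P2:M(36), P3:I | bus: none
[10] P0: load  L0 | P0:S(36), P1:I, P2:S(36), P3:I | bus: BusRd,Flush
[11] P0: load  L0 | P0:S(36), P1:I, P2:S(36), P3:I | bus: none
[12] P2: store L0 := 81 | P0:I, P1:I, P2:M(81), P3:I | bus: BusUpgr
[13] P2: load  L0 | P0:I, P1:I, P2:M(81), P3:I | bus: none
[14] P1: store L1 := 30 | P0:I, P1:M(30), P2:I, P3:I | bus: BusRdX
[15] P2: load  L0 | P0:I, P1:I, P2:M(81), P3:I | bus: none
[16] P3: load  L0 | P0:I, P1:I, P2:S(81), P3:S(81) | bus: BusRd,Flush
[17] P1: store L2 := 35 | P0:I, P1:M(35), P2:I, P3:I | bus: BusRdX,Flush
[18] P0: store L1 := 51 | P0:M(51), P1:I, P2:I, P3:I | bus: BusRdX,Flush
[19] P3: load  L0 | P0:I, P1:I, P2:S(81), P3:S(81) | bus: none
[20] P2: store L0 := 38 | P0:I, P1:I, P2:M(38), P3:I | bus: BusUpgr
[21] P2: store L0 := 96 | P0:I, P1:I, P2:M(96), P3:I | bus: none
[22] P1: load  L0 | P0:I, P1:S(96), P2:S(96), P3:I | bus: BusRd,Flush
[23] P2: store L0 := 66 | P0:I, P1:I, P2:M(66), P3:I | bus: BusUpgr
[24] P2: load  L0 | P0:I, P1:I, P2:M(66), P3:I | bus: none
[25] P2: store L0 := 18 | P0:I, P1:I, P2:M(18), P3:I | bus: none
[26] P3: store L1 := 27 | P0:I, P1:I, P2:I, P3:M(27) | bus: BusRdX,Flush
[27] P3: load  L2 | P0:I, P1:S(35), P2:I, P3:S(35) | bus: BusRd,Flush
[28] P0: load  L0 | P0:S(18), P1:I, P2:S(18), P3:I | bus: BusRd,Flush
[29] P1: load  L0 | P0:S(18), P1:S(18), P2:S(18), P3:I | bus: BusRd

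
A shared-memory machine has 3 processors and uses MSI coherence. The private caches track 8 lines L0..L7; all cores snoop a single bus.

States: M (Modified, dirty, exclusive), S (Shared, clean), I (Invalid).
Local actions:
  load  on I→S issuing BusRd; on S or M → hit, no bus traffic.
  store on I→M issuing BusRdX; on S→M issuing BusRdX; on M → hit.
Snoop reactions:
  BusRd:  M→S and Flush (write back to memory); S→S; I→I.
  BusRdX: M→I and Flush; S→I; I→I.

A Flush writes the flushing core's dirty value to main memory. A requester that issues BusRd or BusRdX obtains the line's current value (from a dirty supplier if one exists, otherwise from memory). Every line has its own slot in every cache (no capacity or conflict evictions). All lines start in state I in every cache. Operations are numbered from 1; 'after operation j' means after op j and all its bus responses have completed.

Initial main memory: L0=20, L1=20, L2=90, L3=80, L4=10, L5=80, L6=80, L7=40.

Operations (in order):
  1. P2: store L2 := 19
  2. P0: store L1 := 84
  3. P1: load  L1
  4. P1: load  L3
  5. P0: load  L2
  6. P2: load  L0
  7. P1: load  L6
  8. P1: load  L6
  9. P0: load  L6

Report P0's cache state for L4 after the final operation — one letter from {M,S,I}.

state = I

1. P2: store L2 := 19  bus=[BusRdX]  L2: P0=I P1=I P2=M  mem[L2]=90
2. P0: store L1 := 84  bus=[BusRdX]  L1: P0=M P1=I P2=I  mem[L1]=20
3. P1: load  L1  bus=[BusRd,Flush]  L1: P0=S P1=S P2=I  mem[L1]=84
4. P1: load  L3  bus=[BusRd]  L3: P0=I P1=S P2=I  mem[L3]=80
5. P0: load  L2  bus=[BusRd,Flush]  L2: P0=S P1=I P2=S  mem[L2]=19
6. P2: load  L0  bus=[BusRd]  L0: P0=I P1=I P2=S  mem[L0]=20
7. P1: load  L6  bus=[BusRd]  L6: P0=I P1=S P2=I  mem[L6]=80
8. P1: load  L6  bus=[-]  L6: P0=I P1=S P2=I  mem[L6]=80
9. P0: load  L6  bus=[BusRd]  L6: P0=S P1=S P2=I  mem[L6]=80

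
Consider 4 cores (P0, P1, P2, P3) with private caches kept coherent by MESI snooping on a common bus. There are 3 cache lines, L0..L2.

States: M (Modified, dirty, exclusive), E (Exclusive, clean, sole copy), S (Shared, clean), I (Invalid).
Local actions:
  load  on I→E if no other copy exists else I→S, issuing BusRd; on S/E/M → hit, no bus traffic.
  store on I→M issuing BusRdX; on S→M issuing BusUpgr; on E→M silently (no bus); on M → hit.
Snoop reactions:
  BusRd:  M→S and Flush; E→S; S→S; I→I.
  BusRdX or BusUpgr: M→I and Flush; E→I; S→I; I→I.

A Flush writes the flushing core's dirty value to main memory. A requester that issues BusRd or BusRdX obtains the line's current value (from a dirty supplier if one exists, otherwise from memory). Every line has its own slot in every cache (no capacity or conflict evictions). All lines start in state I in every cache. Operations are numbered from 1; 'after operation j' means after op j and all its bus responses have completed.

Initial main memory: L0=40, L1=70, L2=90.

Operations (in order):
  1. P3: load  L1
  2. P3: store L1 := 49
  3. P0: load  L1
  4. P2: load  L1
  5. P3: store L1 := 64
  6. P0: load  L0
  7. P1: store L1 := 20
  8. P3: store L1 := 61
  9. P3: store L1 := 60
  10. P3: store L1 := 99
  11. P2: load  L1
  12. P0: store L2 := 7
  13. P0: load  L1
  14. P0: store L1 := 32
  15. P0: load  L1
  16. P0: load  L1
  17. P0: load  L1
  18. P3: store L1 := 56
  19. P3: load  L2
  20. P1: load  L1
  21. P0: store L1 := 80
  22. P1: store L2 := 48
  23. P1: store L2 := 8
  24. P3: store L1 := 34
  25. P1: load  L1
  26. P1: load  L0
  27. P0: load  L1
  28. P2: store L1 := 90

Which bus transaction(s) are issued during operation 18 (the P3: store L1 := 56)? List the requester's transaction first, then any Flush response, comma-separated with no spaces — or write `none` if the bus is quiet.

1. P3: load  L1  bus=[BusRd]  L1: P0=I P1=I P2=I P3=E  mem[L1]=70
2. P3: store L1 := 49  bus=[-]  L1: P0=I P1=I P2=I P3=M  mem[L1]=70
3. P0: load  L1  bus=[BusRd,Flush]  L1: P0=S P1=I P2=I P3=S  mem[L1]=49
4. P2: load  L1  bus=[BusRd]  L1: P0=S P1=I P2=S P3=S  mem[L1]=49
5. P3: store L1 := 64  bus=[BusUpgr]  L1: P0=I P1=I P2=I P3=M  mem[L1]=49
6. P0: load  L0  bus=[BusRd]  L0: P0=E P1=I P2=I P3=I  mem[L0]=40
7. P1: store L1 := 20  bus=[BusRdX,Flush]  L1: P0=I P1=M P2=I P3=I  mem[L1]=64
8. P3: store L1 := 61  bus=[BusRdX,Flush]  L1: P0=I P1=I P2=I P3=M  mem[L1]=20
9. P3: store L1 := 60  bus=[-]  L1: P0=I P1=I P2=I P3=M  mem[L1]=20
10. P3: store L1 := 99  bus=[-]  L1: P0=I P1=I P2=I P3=M  mem[L1]=20
11. P2: load  L1  bus=[BusRd,Flush]  L1: P0=I P1=I P2=S P3=S  mem[L1]=99
12. P0: store L2 := 7  bus=[BusRdX]  L2: P0=M P1=I P2=I P3=I  mem[L2]=90
13. P0: load  L1  bus=[BusRd]  L1: P0=S P1=I P2=S P3=S  mem[L1]=99
14. P0: store L1 := 32  bus=[BusUpgr]  L1: P0=M P1=I P2=I P3=I  mem[L1]=99
15. P0: load  L1  bus=[-]  L1: P0=M P1=I P2=I P3=I  mem[L1]=99
16. P0: load  L1  bus=[-]  L1: P0=M P1=I P2=I P3=I  mem[L1]=99
17. P0: load  L1  bus=[-]  L1: P0=M P1=I P2=I P3=I  mem[L1]=99
18. P3: store L1 := 56  bus=[BusRdX,Flush]  L1: P0=I P1=I P2=I P3=M  mem[L1]=32
19. P3: load  L2  bus=[BusRd,Flush]  L2: P0=S P1=I P2=I P3=S  mem[L2]=7
20. P1: load  L1  bus=[BusRd,Flush]  L1: P0=I P1=S P2=I P3=S  mem[L1]=56
21. P0: store L1 := 80  bus=[BusRdX]  L1: P0=M P1=I P2=I P3=I  mem[L1]=56
22. P1: store L2 := 48  bus=[BusRdX]  L2: P0=I P1=M P2=I P3=I  mem[L2]=7
23. P1: store L2 := 8  bus=[-]  L2: P0=I P1=M P2=I P3=I  mem[L2]=7
24. P3: store L1 := 34  bus=[BusRdX,Flush]  L1: P0=I P1=I P2=I P3=M  mem[L1]=80
25. P1: load  L1  bus=[BusRd,Flush]  L1: P0=I P1=S P2=I P3=S  mem[L1]=34
26. P1: load  L0  bus=[BusRd]  L0: P0=S P1=S P2=I P3=I  mem[L0]=40
27. P0: load  L1  bus=[BusRd]  L1: P0=S P1=S P2=I P3=S  mem[L1]=34
28. P2: store L1 := 90  bus=[BusRdX]  L1: P0=I P1=I P2=M P3=I  mem[L1]=34

bus = BusRdX,Flush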